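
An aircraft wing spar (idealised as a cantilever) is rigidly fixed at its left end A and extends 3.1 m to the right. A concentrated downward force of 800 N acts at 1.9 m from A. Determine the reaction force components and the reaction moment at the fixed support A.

A_x = 0, A_y = 800.0 N, M_A = 1520 N·m

ΣF_x = 0: A_x = 0.
ΣF_y = 0: A_y − 800 = 0 → A_y = 800.0 N.
ΣM about A: M_A − 800·1.9 = 0 → M_A = 1520 N·m.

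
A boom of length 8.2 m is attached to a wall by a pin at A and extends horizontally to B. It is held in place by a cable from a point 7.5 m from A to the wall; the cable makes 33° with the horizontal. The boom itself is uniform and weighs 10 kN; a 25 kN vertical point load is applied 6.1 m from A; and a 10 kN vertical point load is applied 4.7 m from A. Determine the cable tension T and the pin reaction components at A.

T = 58.88 kN, A_x = 49.38 kN, A_y = 12.93 kN

ΣM about A: T·sin33°·7.5 − 10·4.1 − 25·6.1 − 10·4.7 = 0 → T = 240.5/(7.5·0.544639) = 58.8769 ≈ 58.88 kN.
ΣF_x = 0: A_x − T·cos33° = 0 → A_x = 58.8769 × 0.838671 = 49.38 kN.
ΣF_y = 0: A_y + T·sin33° − 10 − 25 − 10 = 0 → A_y = 45 − 58.8769 × 0.544639 = 12.93 kN.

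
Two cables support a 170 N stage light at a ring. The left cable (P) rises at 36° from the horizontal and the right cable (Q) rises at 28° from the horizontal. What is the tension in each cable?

ΣF_x = 0: −T_P·cos36° + T_Q·cos28° = 0 → T_Q = 0.916268·T_P.
ΣF_y = 0: T_P·sin36° + T_Q·sin28° = 170.
Substitute: T_P·(0.587785 + 0.916268·0.469472) = 170 → T_P = 167.003 ≈ 167.0 N.
Then T_Q = 0.916268 × 167.003 = 153.0 N.

T_P = 167.0 N, T_Q = 153.0 N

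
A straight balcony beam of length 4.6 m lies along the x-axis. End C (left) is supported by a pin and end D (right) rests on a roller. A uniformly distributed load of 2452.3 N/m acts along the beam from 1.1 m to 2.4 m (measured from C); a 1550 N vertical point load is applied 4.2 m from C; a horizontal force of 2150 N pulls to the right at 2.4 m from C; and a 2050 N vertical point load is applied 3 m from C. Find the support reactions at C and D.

C_x = -2150 N, C_y = 2823 N, D_y = 3965 N

Resultant of the distributed load: 2452.3 × 1.3 = 3187.99 N at 1.75 m from C.
ΣM about C: D_y·4.6 − (2452.3·1.3)·1.75 − 1550·4.2 − 2050·3 = 0 → D_y = 18238.9825/4.6 = 3965 N.
ΣF_y = 0: C_y + 3965 − 2452.3·1.3 − 1550 − 2050 = 0 → C_y = 2823 N.
ΣF_x = 0: C_x + 2150 = 0 → C_x = -2150 N.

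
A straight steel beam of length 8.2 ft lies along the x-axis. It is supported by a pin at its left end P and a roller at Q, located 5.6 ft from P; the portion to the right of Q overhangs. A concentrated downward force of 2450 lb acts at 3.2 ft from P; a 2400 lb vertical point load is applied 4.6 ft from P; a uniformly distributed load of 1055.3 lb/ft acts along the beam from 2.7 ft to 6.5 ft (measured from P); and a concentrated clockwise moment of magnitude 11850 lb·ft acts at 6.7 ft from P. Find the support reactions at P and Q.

Resultant of the distributed load: 1055.3 × 3.8 = 4010.14 lb at 4.6 ft from P.
ΣM about P: Q_y·5.6 − 2450·3.2 − 2400·4.6 − (1055.3·3.8)·4.6 − 11850 = 0 → Q_y = 49176.644/5.6 = 8781.54 ≈ 8782 lb.
ΣF_y = 0: P_y + 8781.54 − 2450 − 2400 − 1055.3·3.8 = 0 → P_y = 78.60 lb.
ΣF_x = 0: no horizontal applied forces, so P_x = 0.

P_x = 0, P_y = 78.60 lb, Q_y = 8782 lb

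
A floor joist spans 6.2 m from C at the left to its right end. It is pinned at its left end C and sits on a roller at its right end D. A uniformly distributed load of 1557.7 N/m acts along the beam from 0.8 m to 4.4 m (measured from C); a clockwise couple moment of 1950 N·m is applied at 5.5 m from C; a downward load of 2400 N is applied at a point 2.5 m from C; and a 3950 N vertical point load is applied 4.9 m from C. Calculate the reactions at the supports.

C_x = 0, C_y = 5202 N, D_y = 6756 N

Resultant of the distributed load: 1557.7 × 3.6 = 5607.72 N at 2.6 m from C.
Moments about C: D_y·6.2 − (1557.7·3.6)·2.6 − 1950 − 2400·2.5 − 3950·4.9 = 0 → D_y = 41885.072/6.2 = 6755.66 ≈ 6756 N.
ΣF_y = 0: C_y + 6755.66 − 1557.7·3.6 − 2400 − 3950 = 0 → C_y = 5202 N.
ΣF_x = 0: no horizontal applied forces, so C_x = 0.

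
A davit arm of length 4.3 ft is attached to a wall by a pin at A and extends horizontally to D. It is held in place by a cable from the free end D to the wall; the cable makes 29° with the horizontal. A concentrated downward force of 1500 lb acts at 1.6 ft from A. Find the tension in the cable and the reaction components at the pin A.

ΣM about A: T·sin29°·4.3 − 1500·1.6 = 0 → T = 2400/(4.3·0.48481) = 1151.25 ≈ 1151 lb.
ΣF_x = 0: A_x − T·cos29° = 0 → A_x = 1151.25 × 0.87462 = 1007 lb.
ΣF_y = 0: A_y + T·sin29° − 1500 = 0 → A_y = 1500 − 1151.25 × 0.48481 = 941.9 lb.

T = 1151 lb, A_x = 1007 lb, A_y = 941.9 lb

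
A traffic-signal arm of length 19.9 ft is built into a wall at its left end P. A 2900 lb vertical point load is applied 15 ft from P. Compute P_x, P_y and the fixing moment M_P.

ΣF_x = 0: P_x = 0.
ΣF_y = 0: P_y − 2900 = 0 → P_y = 2900 lb.
ΣM about P: M_P − 2900·15 = 0 → M_P = 43500 lb·ft.

P_x = 0, P_y = 2900 lb, M_P = 43500 lb·ft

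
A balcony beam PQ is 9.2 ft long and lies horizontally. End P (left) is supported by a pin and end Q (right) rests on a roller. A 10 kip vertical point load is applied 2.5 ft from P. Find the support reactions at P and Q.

P_x = 0, P_y = 7.283 kip, Q_y = 2.717 kip

Moments about P: Q_y·9.2 − 10·2.5 = 0 → Q_y = 25/9.2 = 2.71739 ≈ 2.717 kip.
ΣF_y = 0: P_y + 2.71739 − 10 = 0 → P_y = 7.283 kip.
ΣF_x = 0: no horizontal applied forces, so P_x = 0.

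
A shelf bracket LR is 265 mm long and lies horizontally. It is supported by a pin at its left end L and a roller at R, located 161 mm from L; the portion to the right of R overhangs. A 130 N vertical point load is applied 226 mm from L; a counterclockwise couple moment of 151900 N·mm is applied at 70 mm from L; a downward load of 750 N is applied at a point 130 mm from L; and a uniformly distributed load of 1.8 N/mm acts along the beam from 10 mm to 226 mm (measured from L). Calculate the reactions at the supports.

Resultant of the distributed load: 1.8 × 216 = 388.8 N at 118 mm from L.
Moments about L: R_y·161 − 130·226 + 151900 − 750·130 − (1.8·216)·118 = 0 → R_y = 20858.4/161 = 129.555 ≈ 129.6 N.
ΣF_y = 0: L_y + 129.555 − 130 − 750 − 1.8·216 = 0 → L_y = 1139 N.
ΣF_x = 0: no horizontal applied forces, so L_x = 0.

L_x = 0, L_y = 1139 N, R_y = 129.6 N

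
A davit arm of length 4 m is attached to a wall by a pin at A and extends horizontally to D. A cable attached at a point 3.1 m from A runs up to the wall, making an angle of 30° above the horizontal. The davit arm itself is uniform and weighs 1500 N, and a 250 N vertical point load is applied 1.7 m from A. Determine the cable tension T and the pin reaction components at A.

T = 2210 N, A_x = 1914 N, A_y = 645.2 N

ΣM about A: T·sin30°·3.1 − 1500·2 − 250·1.7 = 0 → T = 3425/(3.1·0.5) = 2209.68 ≈ 2210 N.
ΣF_x = 0: A_x − T·cos30° = 0 → A_x = 2209.68 × 0.866025 = 1914 N.
ΣF_y = 0: A_y + T·sin30° − 1500 − 250 = 0 → A_y = 1750 − 2209.68 × 0.5 = 645.2 N.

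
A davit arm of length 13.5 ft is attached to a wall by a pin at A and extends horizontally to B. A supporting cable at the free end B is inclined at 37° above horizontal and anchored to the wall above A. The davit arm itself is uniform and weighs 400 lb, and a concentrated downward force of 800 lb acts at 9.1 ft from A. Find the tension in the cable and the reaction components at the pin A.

ΣM about A: T·sin37°·13.5 − 400·6.75 − 800·9.1 = 0 → T = 9980/(13.5·0.601815) = 1228.38 ≈ 1228 lb.
ΣF_x = 0: A_x − T·cos37° = 0 → A_x = 1228.38 × 0.798636 = 981.0 lb.
ΣF_y = 0: A_y + T·sin37° − 400 − 800 = 0 → A_y = 1200 − 1228.38 × 0.601815 = 460.7 lb.

T = 1228 lb, A_x = 981.0 lb, A_y = 460.7 lb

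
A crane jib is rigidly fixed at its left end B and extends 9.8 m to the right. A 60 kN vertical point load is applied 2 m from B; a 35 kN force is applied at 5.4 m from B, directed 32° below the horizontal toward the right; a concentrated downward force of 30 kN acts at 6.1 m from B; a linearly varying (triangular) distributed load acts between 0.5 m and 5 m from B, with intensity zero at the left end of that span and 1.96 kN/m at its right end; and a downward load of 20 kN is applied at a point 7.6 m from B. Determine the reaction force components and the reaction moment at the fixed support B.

B_x = -29.68 kN, B_y = 133.0 kN, M_B = 570.6 kN·m

Resultant of the triangular load: ½ × 1.96 × 4.5 = 4.41 kN, acting at 3.5 m from B (one-third of the span from the peak).
ΣF_x = 0: B_x + 35·cos32° = 0 → B_x = -29.68 kN.
ΣF_y = 0: B_y − 60 − 35·sin32° − 30 − ½·1.96·4.5 − 20 = 0 → B_y = 133.0 kN.
ΣM about B: M_B − 60·2 − 35·sin32°·5.4 − 30·6.1 − (½·1.96·4.5)·3.5 − 20·7.6 = 0 → M_B = 570.6 kN·m.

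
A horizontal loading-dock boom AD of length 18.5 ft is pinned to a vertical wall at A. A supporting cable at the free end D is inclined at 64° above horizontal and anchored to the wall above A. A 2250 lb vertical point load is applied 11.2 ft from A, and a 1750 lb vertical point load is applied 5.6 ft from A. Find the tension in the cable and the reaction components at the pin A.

T = 2105 lb, A_x = 922.7 lb, A_y = 2108 lb

ΣM about A: T·sin64°·18.5 − 2250·11.2 − 1750·5.6 = 0 → T = 35000/(18.5·0.898794) = 2104.92 ≈ 2105 lb.
ΣF_x = 0: A_x − T·cos64° = 0 → A_x = 2104.92 × 0.438371 = 922.7 lb.
ΣF_y = 0: A_y + T·sin64° − 2250 − 1750 = 0 → A_y = 4000 − 2104.92 × 0.898794 = 2108 lb.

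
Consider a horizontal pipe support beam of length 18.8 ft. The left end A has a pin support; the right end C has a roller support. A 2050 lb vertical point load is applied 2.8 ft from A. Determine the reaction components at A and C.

Taking moments about A: C_y·18.8 − 2050·2.8 = 0 → C_y = 5740/18.8 = 305.319 ≈ 305.3 lb.
ΣF_y = 0: A_y + 305.319 − 2050 = 0 → A_y = 1745 lb.
ΣF_x = 0: no horizontal applied forces, so A_x = 0.

A_x = 0, A_y = 1745 lb, C_y = 305.3 lb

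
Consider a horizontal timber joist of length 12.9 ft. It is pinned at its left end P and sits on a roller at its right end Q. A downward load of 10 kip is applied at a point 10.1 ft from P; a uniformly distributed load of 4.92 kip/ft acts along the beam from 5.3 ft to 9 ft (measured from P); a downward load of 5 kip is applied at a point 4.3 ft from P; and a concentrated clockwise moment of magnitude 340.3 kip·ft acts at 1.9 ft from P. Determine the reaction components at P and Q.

Resultant of the distributed load: 4.92 × 3.7 = 18.204 kip at 7.15 ft from P.
Moments about P: Q_y·12.9 − 10·10.1 − (4.92·3.7)·7.15 − 5·4.3 − 340.3 = 0 → Q_y = 592.9586/12.9 = 45.9658 ≈ 45.97 kip.
ΣF_y = 0: P_y + 45.9658 − 10 − 4.92·3.7 − 5 = 0 → P_y = -12.76 kip.
ΣF_x = 0: no horizontal applied forces, so P_x = 0.

P_x = 0, P_y = -12.76 kip, Q_y = 45.97 kip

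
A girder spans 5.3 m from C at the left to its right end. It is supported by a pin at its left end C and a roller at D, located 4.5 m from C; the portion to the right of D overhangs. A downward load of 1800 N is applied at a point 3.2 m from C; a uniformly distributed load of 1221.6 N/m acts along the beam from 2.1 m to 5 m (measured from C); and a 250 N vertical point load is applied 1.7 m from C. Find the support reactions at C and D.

Resultant of the distributed load: 1221.6 × 2.9 = 3542.64 N at 3.55 m from C.
Taking moments about C: D_y·4.5 − 1800·3.2 − (1221.6·2.9)·3.55 − 250·1.7 = 0 → D_y = 18761.372/4.5 = 4169.19 ≈ 4169 N.
ΣF_y = 0: C_y + 4169.19 − 1800 − 1221.6·2.9 − 250 = 0 → C_y = 1423 N.
ΣF_x = 0: no horizontal applied forces, so C_x = 0.

C_x = 0, C_y = 1423 N, D_y = 4169 N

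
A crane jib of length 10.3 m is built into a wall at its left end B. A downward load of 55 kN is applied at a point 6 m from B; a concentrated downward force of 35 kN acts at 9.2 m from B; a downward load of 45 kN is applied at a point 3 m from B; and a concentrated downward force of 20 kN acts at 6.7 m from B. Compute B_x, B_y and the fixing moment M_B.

ΣF_x = 0: B_x = 0.
ΣF_y = 0: B_y − 55 − 35 − 45 − 20 = 0 → B_y = 155.0 kN.
ΣM about B: M_B − 55·6 − 35·9.2 − 45·3 − 20·6.7 = 0 → M_B = 921.0 kN·m.

B_x = 0, B_y = 155.0 kN, M_B = 921.0 kN·m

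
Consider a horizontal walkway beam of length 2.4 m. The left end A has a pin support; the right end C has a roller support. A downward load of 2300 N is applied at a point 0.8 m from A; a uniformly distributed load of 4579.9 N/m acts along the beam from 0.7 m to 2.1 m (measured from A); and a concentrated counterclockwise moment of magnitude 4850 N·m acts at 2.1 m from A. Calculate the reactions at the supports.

A_x = 0, A_y = 6226 N, C_y = 2486 N

Resultant of the distributed load: 4579.9 × 1.4 = 6411.86 N at 1.4 m from A.
Taking moments about A: C_y·2.4 − 2300·0.8 − (4579.9·1.4)·1.4 + 4850 = 0 → C_y = 5966.604/2.4 = 2486.09 ≈ 2486 N.
ΣF_y = 0: A_y + 2486.09 − 2300 − 4579.9·1.4 = 0 → A_y = 6226 N.
ΣF_x = 0: no horizontal applied forces, so A_x = 0.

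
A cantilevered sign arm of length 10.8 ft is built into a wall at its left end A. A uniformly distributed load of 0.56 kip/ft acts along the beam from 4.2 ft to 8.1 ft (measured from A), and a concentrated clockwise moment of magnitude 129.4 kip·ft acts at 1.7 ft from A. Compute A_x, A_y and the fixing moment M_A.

A_x = 0, A_y = 2.184 kip, M_A = 142.8 kip·ft

Resultant of the distributed load: 0.56 × 3.9 = 2.184 kip at 6.15 ft from A.
ΣF_x = 0: A_x = 0.
ΣF_y = 0: A_y − 0.56·3.9 = 0 → A_y = 2.184 kip.
ΣM about A: M_A − (0.56·3.9)·6.15 − 129.4 = 0 → M_A = 142.8 kip·ft.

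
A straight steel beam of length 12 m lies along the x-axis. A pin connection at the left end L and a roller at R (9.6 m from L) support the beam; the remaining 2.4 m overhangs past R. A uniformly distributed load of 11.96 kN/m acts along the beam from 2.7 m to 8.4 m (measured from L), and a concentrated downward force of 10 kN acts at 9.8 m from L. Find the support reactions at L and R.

Resultant of the distributed load: 11.96 × 5.7 = 68.172 kN at 5.55 m from L.
Moments about L: R_y·9.6 − (11.96·5.7)·5.55 − 10·9.8 = 0 → R_y = 476.3546/9.6 = 49.6203 ≈ 49.62 kN.
ΣF_y = 0: L_y + 49.6203 − 11.96·5.7 − 10 = 0 → L_y = 28.55 kN.
ΣF_x = 0: no horizontal applied forces, so L_x = 0.

L_x = 0, L_y = 28.55 kN, R_y = 49.62 kN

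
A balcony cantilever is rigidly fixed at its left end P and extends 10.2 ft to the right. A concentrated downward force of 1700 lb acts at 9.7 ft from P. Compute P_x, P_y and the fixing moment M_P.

ΣF_x = 0: P_x = 0.
ΣF_y = 0: P_y − 1700 = 0 → P_y = 1700 lb.
ΣM about P: M_P − 1700·9.7 = 0 → M_P = 16490 lb·ft.

P_x = 0, P_y = 1700 lb, M_P = 16490 lb·ft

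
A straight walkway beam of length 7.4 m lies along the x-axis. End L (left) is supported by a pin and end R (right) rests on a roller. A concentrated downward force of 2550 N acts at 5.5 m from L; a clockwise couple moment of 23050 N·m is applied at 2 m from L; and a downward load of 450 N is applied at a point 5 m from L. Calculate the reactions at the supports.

L_x = 0, L_y = -2314 N, R_y = 5314 N

Taking moments about L: R_y·7.4 − 2550·5.5 − 23050 − 450·5 = 0 → R_y = 39325/7.4 = 5314.19 ≈ 5314 N.
ΣF_y = 0: L_y + 5314.19 − 2550 − 450 = 0 → L_y = -2314 N.
ΣF_x = 0: no horizontal applied forces, so L_x = 0.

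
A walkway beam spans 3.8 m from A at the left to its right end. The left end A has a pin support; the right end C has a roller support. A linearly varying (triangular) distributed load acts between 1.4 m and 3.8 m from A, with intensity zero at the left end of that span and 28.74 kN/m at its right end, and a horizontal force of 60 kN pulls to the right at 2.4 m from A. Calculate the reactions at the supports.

Resultant of the triangular load: ½ × 28.74 × 2.4 = 34.488 kN, acting at 3 m from A (one-third of the span from the peak).
Moments about A: C_y·3.8 − (½·28.74·2.4)·3 = 0 → C_y = 103.464/3.8 = 27.2274 ≈ 27.23 kN.
ΣF_y = 0: A_y + 27.2274 − ½·28.74·2.4 = 0 → A_y = 7.261 kN.
ΣF_x = 0: A_x + 60 = 0 → A_x = -60.00 kN.

A_x = -60.00 kN, A_y = 7.261 kN, C_y = 27.23 kN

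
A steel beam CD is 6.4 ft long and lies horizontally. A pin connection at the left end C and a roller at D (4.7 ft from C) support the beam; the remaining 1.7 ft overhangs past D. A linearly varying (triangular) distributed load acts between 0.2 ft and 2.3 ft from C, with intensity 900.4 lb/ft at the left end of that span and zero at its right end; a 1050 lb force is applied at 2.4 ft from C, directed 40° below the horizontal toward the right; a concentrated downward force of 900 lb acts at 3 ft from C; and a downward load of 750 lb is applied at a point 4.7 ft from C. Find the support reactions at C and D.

Resultant of the triangular load: ½ × 900.4 × 2.1 = 945.42 lb, acting at 0.9 ft from C (one-third of the span from the peak).
ΣM about C: D_y·4.7 − (½·900.4·2.1)·0.9 − 1050·sin40°·2.4 − 900·3 − 750·4.7 = 0 → D_y = 8695.7/4.7 = 1850.15 ≈ 1850 lb.
ΣF_y = 0: C_y + 1850.15 − ½·900.4·2.1 − 1050·sin40° − 900 − 750 = 0 → C_y = 1420 lb.
ΣF_x = 0: C_x + 1050·cos40° = 0 → C_x = -804.3 lb.

C_x = -804.3 lb, C_y = 1420 lb, D_y = 1850 lb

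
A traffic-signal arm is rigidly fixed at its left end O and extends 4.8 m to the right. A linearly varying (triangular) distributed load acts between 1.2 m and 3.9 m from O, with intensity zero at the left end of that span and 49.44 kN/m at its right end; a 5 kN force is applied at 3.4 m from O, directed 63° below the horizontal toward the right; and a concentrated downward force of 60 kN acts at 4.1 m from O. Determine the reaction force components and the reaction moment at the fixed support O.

Resultant of the triangular load: ½ × 49.44 × 2.7 = 66.744 kN, acting at 3 m from O (one-third of the span from the peak).
ΣF_x = 0: O_x + 5·cos63° = 0 → O_x = -2.270 kN.
ΣF_y = 0: O_y − ½·49.44·2.7 − 5·sin63° − 60 = 0 → O_y = 131.2 kN.
ΣM about O: M_O − (½·49.44·2.7)·3 − 5·sin63°·3.4 − 60·4.1 = 0 → M_O = 461.4 kN·m.

O_x = -2.270 kN, O_y = 131.2 kN, M_O = 461.4 kN·m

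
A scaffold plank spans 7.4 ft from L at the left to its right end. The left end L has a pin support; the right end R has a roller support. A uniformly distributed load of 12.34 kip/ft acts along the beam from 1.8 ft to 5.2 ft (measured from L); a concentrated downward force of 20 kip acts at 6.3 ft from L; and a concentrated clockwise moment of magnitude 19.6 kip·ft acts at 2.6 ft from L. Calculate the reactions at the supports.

L_x = 0, L_y = 22.44 kip, R_y = 39.52 kip

Resultant of the distributed load: 12.34 × 3.4 = 41.956 kip at 3.5 ft from L.
Taking moments about L: R_y·7.4 − (12.34·3.4)·3.5 − 20·6.3 − 19.6 = 0 → R_y = 292.446/7.4 = 39.5197 ≈ 39.52 kip.
ΣF_y = 0: L_y + 39.5197 − 12.34·3.4 − 20 = 0 → L_y = 22.44 kip.
ΣF_x = 0: no horizontal applied forces, so L_x = 0.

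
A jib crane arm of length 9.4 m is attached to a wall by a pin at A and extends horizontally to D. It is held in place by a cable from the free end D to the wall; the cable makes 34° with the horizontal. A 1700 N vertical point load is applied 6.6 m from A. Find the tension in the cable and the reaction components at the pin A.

ΣM about A: T·sin34°·9.4 − 1700·6.6 = 0 → T = 11220/(9.4·0.559193) = 2134.53 ≈ 2135 N.
ΣF_x = 0: A_x − T·cos34° = 0 → A_x = 2134.53 × 0.829038 = 1770 N.
ΣF_y = 0: A_y + T·sin34° − 1700 = 0 → A_y = 1700 − 2134.53 × 0.559193 = 506.4 N.

T = 2135 N, A_x = 1770 N, A_y = 506.4 N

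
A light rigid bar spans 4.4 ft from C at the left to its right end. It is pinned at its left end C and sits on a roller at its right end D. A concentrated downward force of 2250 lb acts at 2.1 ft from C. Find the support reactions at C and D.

C_x = 0, C_y = 1176 lb, D_y = 1074 lb

Taking moments about C: D_y·4.4 − 2250·2.1 = 0 → D_y = 4725/4.4 = 1073.86 ≈ 1074 lb.
ΣF_y = 0: C_y + 1073.86 − 2250 = 0 → C_y = 1176 lb.
ΣF_x = 0: no horizontal applied forces, so C_x = 0.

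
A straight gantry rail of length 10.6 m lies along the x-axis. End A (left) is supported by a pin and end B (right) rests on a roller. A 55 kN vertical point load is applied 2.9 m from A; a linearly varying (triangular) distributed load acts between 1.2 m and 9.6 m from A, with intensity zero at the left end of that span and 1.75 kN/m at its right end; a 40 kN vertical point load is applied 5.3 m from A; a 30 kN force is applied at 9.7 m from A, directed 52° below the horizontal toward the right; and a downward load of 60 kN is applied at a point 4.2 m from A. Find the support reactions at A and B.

A_x = -18.47 kN, A_y = 100.8 kN, B_y = 85.17 kN

Resultant of the triangular load: ½ × 1.75 × 8.4 = 7.35 kN, acting at 6.8 m from A (one-third of the span from the peak).
Moments about A: B_y·10.6 − 55·2.9 − (½·1.75·8.4)·6.8 − 40·5.3 − 30·sin52°·9.7 − 60·4.2 = 0 → B_y = 902.791/10.6 = 85.169 ≈ 85.17 kN.
ΣF_y = 0: A_y + 85.169 − 55 − ½·1.75·8.4 − 40 − 30·sin52° − 60 = 0 → A_y = 100.8 kN.
ΣF_x = 0: A_x + 30·cos52° = 0 → A_x = -18.47 kN.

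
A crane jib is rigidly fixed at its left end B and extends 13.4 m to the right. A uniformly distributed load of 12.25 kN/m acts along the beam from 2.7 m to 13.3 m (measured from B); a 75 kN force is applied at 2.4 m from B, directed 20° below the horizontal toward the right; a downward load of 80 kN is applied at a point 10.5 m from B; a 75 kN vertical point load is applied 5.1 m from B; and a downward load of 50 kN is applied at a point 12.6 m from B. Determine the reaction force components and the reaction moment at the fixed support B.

B_x = -70.48 kN, B_y = 360.5 kN, M_B = 2953 kN·m

Resultant of the distributed load: 12.25 × 10.6 = 129.85 kN at 8 m from B.
ΣF_x = 0: B_x + 75·cos20° = 0 → B_x = -70.48 kN.
ΣF_y = 0: B_y − 12.25·10.6 − 75·sin20° − 80 − 75 − 50 = 0 → B_y = 360.5 kN.
ΣM about B: M_B − (12.25·10.6)·8 − 75·sin20°·2.4 − 80·10.5 − 75·5.1 − 50·12.6 = 0 → M_B = 2953 kN·m.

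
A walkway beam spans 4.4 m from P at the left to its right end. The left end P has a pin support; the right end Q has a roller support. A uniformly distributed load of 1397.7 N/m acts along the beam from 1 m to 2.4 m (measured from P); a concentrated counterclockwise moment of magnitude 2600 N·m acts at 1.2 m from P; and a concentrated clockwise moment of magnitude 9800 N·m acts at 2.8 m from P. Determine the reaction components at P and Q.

Resultant of the distributed load: 1397.7 × 1.4 = 1956.78 N at 1.7 m from P.
ΣM about P: Q_y·4.4 − (1397.7·1.4)·1.7 + 2600 − 9800 = 0 → Q_y = 10526.526/4.4 = 2392.39 ≈ 2392 N.
ΣF_y = 0: P_y + 2392.39 − 1397.7·1.4 = 0 → P_y = -435.6 N.
ΣF_x = 0: no horizontal applied forces, so P_x = 0.

P_x = 0, P_y = -435.6 N, Q_y = 2392 N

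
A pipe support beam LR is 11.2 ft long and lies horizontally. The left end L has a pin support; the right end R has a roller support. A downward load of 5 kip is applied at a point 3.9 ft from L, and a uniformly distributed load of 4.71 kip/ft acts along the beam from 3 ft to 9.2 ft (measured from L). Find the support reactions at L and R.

L_x = 0, L_y = 16.56 kip, R_y = 17.65 kip

Resultant of the distributed load: 4.71 × 6.2 = 29.202 kip at 6.1 ft from L.
Taking moments about L: R_y·11.2 − 5·3.9 − (4.71·6.2)·6.1 = 0 → R_y = 197.6322/11.2 = 17.6457 ≈ 17.65 kip.
ΣF_y = 0: L_y + 17.6457 − 5 − 4.71·6.2 = 0 → L_y = 16.56 kip.
ΣF_x = 0: no horizontal applied forces, so L_x = 0.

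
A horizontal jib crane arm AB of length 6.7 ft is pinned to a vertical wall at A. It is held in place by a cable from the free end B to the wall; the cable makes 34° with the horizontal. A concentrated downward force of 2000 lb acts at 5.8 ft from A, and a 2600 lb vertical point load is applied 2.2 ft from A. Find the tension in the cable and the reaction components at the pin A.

ΣM about A: T·sin34°·6.7 − 2000·5.8 − 2600·2.2 = 0 → T = 17320/(6.7·0.559193) = 4622.87 ≈ 4623 lb.
ΣF_x = 0: A_x − T·cos34° = 0 → A_x = 4622.87 × 0.829038 = 3833 lb.
ΣF_y = 0: A_y + T·sin34° − 2000 − 2600 = 0 → A_y = 4600 − 4622.87 × 0.559193 = 2015 lb.

T = 4623 lb, A_x = 3833 lb, A_y = 2015 lb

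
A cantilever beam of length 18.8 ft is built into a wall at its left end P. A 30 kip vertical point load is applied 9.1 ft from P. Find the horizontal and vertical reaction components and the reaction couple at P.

ΣF_x = 0: P_x = 0.
ΣF_y = 0: P_y − 30 = 0 → P_y = 30.00 kip.
ΣM about P: M_P − 30·9.1 = 0 → M_P = 273.0 kip·ft.

P_x = 0, P_y = 30.00 kip, M_P = 273.0 kip·ft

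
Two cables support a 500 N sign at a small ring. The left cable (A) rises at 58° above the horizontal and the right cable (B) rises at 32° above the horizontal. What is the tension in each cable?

ΣF_x = 0: −T_A·cos58° + T_B·cos32° = 0 → T_B = 0.624869·T_A.
ΣF_y = 0: T_A·sin58° + T_B·sin32° = 500.
Substitute: T_A·(0.848048 + 0.624869·0.529919) = 500 → T_A = 424.024 ≈ 424.0 N.
Then T_B = 0.624869 × 424.024 = 265.0 N.

T_A = 424.0 N, T_B = 265.0 N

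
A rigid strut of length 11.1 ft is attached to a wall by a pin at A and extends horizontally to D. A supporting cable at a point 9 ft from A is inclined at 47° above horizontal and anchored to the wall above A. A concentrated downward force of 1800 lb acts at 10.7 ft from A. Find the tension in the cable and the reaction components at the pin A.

ΣM about A: T·sin47°·9 − 1800·10.7 = 0 → T = 19260/(9·0.731354) = 2926.08 ≈ 2926 lb.
ΣF_x = 0: A_x − T·cos47° = 0 → A_x = 2926.08 × 0.681998 = 1996 lb.
ΣF_y = 0: A_y + T·sin47° − 1800 = 0 → A_y = 1800 − 2926.08 × 0.731354 = -340.0 lb.

T = 2926 lb, A_x = 1996 lb, A_y = -340.0 lb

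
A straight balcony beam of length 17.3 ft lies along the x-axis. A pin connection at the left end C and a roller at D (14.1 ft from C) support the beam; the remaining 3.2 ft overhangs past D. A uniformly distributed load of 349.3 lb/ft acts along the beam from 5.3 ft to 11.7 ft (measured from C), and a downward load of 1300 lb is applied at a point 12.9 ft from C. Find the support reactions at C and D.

C_x = 0, C_y = 998.5 lb, D_y = 2537 lb

Resultant of the distributed load: 349.3 × 6.4 = 2235.52 lb at 8.5 ft from C.
Taking moments about C: D_y·14.1 − (349.3·6.4)·8.5 − 1300·12.9 = 0 → D_y = 35771.92/14.1 = 2537.02 ≈ 2537 lb.
ΣF_y = 0: C_y + 2537.02 − 349.3·6.4 − 1300 = 0 → C_y = 998.5 lb.
ΣF_x = 0: no horizontal applied forces, so C_x = 0.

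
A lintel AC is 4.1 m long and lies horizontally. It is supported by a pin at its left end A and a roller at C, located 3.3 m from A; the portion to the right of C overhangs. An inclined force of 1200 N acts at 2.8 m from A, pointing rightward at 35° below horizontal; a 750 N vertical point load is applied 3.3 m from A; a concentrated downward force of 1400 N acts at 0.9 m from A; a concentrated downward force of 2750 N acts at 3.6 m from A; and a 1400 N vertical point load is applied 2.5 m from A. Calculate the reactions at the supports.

Moments about A: C_y·3.3 − 1200·sin35°·2.8 − 750·3.3 − 1400·0.9 − 2750·3.6 − 1400·2.5 = 0 → C_y = 19062.2/3.3 = 5776.42 ≈ 5776 N.
ΣF_y = 0: A_y + 5776.42 − 1200·sin35° − 750 − 1400 − 2750 − 1400 = 0 → A_y = 1212 N.
ΣF_x = 0: A_x + 1200·cos35° = 0 → A_x = -983.0 N.

A_x = -983.0 N, A_y = 1212 N, C_y = 5776 N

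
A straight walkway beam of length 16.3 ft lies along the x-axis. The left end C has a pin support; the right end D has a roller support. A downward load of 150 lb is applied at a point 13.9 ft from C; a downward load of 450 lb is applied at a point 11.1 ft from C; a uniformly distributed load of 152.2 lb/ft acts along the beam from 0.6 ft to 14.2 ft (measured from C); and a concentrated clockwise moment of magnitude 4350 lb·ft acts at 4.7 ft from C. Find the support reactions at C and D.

Resultant of the distributed load: 152.2 × 13.6 = 2069.92 lb at 7.4 ft from C.
ΣM about C: D_y·16.3 − 150·13.9 − 450·11.1 − (152.2·13.6)·7.4 − 4350 = 0 → D_y = 26747.408/16.3 = 1640.95 ≈ 1641 lb.
ΣF_y = 0: C_y + 1640.95 − 150 − 450 − 152.2·13.6 = 0 → C_y = 1029 lb.
ΣF_x = 0: no horizontal applied forces, so C_x = 0.

C_x = 0, C_y = 1029 lb, D_y = 1641 lb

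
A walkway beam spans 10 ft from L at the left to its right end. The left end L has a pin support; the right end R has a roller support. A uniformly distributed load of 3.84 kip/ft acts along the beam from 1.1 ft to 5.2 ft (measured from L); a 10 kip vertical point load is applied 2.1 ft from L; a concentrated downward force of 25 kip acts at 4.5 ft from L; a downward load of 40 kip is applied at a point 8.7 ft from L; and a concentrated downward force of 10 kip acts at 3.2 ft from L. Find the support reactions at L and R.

Resultant of the distributed load: 3.84 × 4.1 = 15.744 kip at 3.15 ft from L.
ΣM about L: R_y·10 − (3.84·4.1)·3.15 − 10·2.1 − 25·4.5 − 40·8.7 − 10·3.2 = 0 → R_y = 563.0936/10 = 56.3094 ≈ 56.31 kip.
ΣF_y = 0: L_y + 56.3094 − 3.84·4.1 − 10 − 25 − 40 − 10 = 0 → L_y = 44.43 kip.
ΣF_x = 0: no horizontal applied forces, so L_x = 0.

L_x = 0, L_y = 44.43 kip, R_y = 56.31 kip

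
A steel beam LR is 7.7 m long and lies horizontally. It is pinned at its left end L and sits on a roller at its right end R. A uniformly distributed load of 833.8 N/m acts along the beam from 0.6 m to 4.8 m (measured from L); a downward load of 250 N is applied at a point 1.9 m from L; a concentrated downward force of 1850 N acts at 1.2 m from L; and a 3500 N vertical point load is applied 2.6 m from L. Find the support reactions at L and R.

Resultant of the distributed load: 833.8 × 4.2 = 3501.96 N at 2.7 m from L.
ΣM about L: R_y·7.7 − (833.8·4.2)·2.7 − 250·1.9 − 1850·1.2 − 3500·2.6 = 0 → R_y = 21250.292/7.7 = 2759.78 ≈ 2760 N.
ΣF_y = 0: L_y + 2759.78 − 833.8·4.2 − 250 − 1850 − 3500 = 0 → L_y = 6342 N.
ΣF_x = 0: no horizontal applied forces, so L_x = 0.

L_x = 0, L_y = 6342 N, R_y = 2760 N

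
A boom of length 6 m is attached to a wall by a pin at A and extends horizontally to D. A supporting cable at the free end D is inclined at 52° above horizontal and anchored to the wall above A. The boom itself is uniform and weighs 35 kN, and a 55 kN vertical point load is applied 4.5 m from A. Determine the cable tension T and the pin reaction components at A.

T = 74.55 kN, A_x = 45.90 kN, A_y = 31.25 kN

ΣM about A: T·sin52°·6 − 35·3 − 55·4.5 = 0 → T = 352.5/(6·0.788011) = 74.5548 ≈ 74.55 kN.
ΣF_x = 0: A_x − T·cos52° = 0 → A_x = 74.5548 × 0.615661 = 45.90 kN.
ΣF_y = 0: A_y + T·sin52° − 35 − 55 = 0 → A_y = 90 − 74.5548 × 0.788011 = 31.25 kN.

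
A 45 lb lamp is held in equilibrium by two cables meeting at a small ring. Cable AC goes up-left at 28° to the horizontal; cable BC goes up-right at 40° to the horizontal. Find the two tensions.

ΣF_x = 0: −T_AC·cos28° + T_BC·cos40° = 0 → T_BC = 1.15261·T_AC.
ΣF_y = 0: T_AC·sin28° + T_BC·sin40° = 45.
Substitute: T_AC·(0.469472 + 1.15261·0.642788) = 45 → T_AC = 37.1791 ≈ 37.18 lb.
Then T_BC = 1.15261 × 37.1791 = 42.85 lb.

T_AC = 37.18 lb, T_BC = 42.85 lb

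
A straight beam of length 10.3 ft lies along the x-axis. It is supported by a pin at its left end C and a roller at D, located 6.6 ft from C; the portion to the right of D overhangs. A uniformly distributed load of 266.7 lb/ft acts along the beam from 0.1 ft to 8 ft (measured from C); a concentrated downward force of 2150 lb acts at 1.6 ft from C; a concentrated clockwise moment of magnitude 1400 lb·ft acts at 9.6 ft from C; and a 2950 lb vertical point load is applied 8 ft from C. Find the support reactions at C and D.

Resultant of the distributed load: 266.7 × 7.9 = 2106.93 lb at 4.05 ft from C.
Taking moments about C: D_y·6.6 − (266.7·7.9)·4.05 − 2150·1.6 − 1400 − 2950·8 = 0 → D_y = 36973.0665/6.6 = 5601.98 ≈ 5602 lb.
ΣF_y = 0: C_y + 5601.98 − 266.7·7.9 − 2150 − 2950 = 0 → C_y = 1605 lb.
ΣF_x = 0: no horizontal applied forces, so C_x = 0.

C_x = 0, C_y = 1605 lb, D_y = 5602 lb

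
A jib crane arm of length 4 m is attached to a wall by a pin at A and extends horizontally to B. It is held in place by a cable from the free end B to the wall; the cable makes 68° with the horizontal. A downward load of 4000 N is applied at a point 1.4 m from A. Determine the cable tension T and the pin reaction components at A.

T = 1510 N, A_x = 565.6 N, A_y = 2600 N

ΣM about A: T·sin68°·4 − 4000·1.4 = 0 → T = 5600/(4·0.927184) = 1509.95 ≈ 1510 N.
ΣF_x = 0: A_x − T·cos68° = 0 → A_x = 1509.95 × 0.374607 = 565.6 N.
ΣF_y = 0: A_y + T·sin68° − 4000 = 0 → A_y = 4000 − 1509.95 × 0.927184 = 2600 N.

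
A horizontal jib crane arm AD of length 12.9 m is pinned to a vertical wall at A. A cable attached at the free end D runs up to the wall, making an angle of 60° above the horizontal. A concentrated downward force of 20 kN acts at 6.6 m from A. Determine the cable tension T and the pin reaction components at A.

ΣM about A: T·sin60°·12.9 − 20·6.6 = 0 → T = 132/(12.9·0.866025) = 11.8155 ≈ 11.82 kN.
ΣF_x = 0: A_x − T·cos60° = 0 → A_x = 11.8155 × 0.5 = 5.908 kN.
ΣF_y = 0: A_y + T·sin60° − 20 = 0 → A_y = 20 − 11.8155 × 0.866025 = 9.767 kN.

T = 11.82 kN, A_x = 5.908 kN, A_y = 9.767 kN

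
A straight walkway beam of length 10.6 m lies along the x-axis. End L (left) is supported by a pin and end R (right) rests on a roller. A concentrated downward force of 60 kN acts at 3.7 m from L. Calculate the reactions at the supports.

ΣM about L: R_y·10.6 − 60·3.7 = 0 → R_y = 222/10.6 = 20.9434 ≈ 20.94 kN.
ΣF_y = 0: L_y + 20.9434 − 60 = 0 → L_y = 39.06 kN.
ΣF_x = 0: no horizontal applied forces, so L_x = 0.

L_x = 0, L_y = 39.06 kN, R_y = 20.94 kN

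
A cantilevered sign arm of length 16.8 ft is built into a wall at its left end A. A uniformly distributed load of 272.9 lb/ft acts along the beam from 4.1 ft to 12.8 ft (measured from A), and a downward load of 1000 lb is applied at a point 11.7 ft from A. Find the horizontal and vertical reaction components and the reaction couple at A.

Resultant of the distributed load: 272.9 × 8.7 = 2374.23 lb at 8.45 ft from A.
ΣF_x = 0: A_x = 0.
ΣF_y = 0: A_y − 272.9·8.7 − 1000 = 0 → A_y = 3374 lb.
ΣM about A: M_A − (272.9·8.7)·8.45 − 1000·11.7 = 0 → M_A = 31760 lb·ft.

A_x = 0, A_y = 3374 lb, M_A = 31760 lb·ft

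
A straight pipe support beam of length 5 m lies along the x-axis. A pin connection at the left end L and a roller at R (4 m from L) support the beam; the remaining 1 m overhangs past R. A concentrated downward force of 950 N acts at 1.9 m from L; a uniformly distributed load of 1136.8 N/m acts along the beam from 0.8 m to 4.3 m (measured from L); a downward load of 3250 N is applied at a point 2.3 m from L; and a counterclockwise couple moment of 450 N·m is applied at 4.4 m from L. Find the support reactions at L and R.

Resultant of the distributed load: 1136.8 × 3.5 = 3978.8 N at 2.55 m from L.
Moments about L: R_y·4 − 950·1.9 − (1136.8·3.5)·2.55 − 3250·2.3 + 450 = 0 → R_y = 18975.94/4 = 4743.98 ≈ 4744 N.
ΣF_y = 0: L_y + 4743.98 − 950 − 1136.8·3.5 − 3250 = 0 → L_y = 3435 N.
ΣF_x = 0: no horizontal applied forces, so L_x = 0.

L_x = 0, L_y = 3435 N, R_y = 4744 N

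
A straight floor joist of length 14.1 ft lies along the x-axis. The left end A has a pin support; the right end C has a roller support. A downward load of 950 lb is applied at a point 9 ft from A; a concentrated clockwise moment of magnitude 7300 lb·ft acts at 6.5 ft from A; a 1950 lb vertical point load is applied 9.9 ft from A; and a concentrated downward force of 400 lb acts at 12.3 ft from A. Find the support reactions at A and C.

Taking moments about A: C_y·14.1 − 950·9 − 7300 − 1950·9.9 − 400·12.3 = 0 → C_y = 40075/14.1 = 2842.2 ≈ 2842 lb.
ΣF_y = 0: A_y + 2842.2 − 950 − 1950 − 400 = 0 → A_y = 457.8 lb.
ΣF_x = 0: no horizontal applied forces, so A_x = 0.

A_x = 0, A_y = 457.8 lb, C_y = 2842 lb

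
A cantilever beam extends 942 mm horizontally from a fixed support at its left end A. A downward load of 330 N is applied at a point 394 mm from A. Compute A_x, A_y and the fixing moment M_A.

A_x = 0, A_y = 330.0 N, M_A = 130000 N·mm

ΣF_x = 0: A_x = 0.
ΣF_y = 0: A_y − 330 = 0 → A_y = 330.0 N.
ΣM about A: M_A − 330·394 = 0 → M_A = 130000 N·mm.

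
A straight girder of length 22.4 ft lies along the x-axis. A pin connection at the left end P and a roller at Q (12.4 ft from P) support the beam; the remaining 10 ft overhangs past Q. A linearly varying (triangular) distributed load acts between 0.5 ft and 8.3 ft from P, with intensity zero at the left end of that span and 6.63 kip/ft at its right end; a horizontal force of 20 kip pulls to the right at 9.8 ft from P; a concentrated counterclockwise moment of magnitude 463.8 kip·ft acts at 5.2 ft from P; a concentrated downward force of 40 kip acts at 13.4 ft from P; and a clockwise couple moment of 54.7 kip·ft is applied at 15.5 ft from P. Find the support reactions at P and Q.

P_x = -20.00 kip, P_y = 43.74 kip, Q_y = 22.12 kip

Resultant of the triangular load: ½ × 6.63 × 7.8 = 25.857 kip, acting at 5.7 ft from P (one-third of the span from the peak).
Taking moments about P: Q_y·12.4 − (½·6.63·7.8)·5.7 + 463.8 − 40·13.4 − 54.7 = 0 → Q_y = 274.2849/12.4 = 22.1197 ≈ 22.12 kip.
ΣF_y = 0: P_y + 22.1197 − ½·6.63·7.8 − 40 = 0 → P_y = 43.74 kip.
ΣF_x = 0: P_x + 20 = 0 → P_x = -20.00 kip.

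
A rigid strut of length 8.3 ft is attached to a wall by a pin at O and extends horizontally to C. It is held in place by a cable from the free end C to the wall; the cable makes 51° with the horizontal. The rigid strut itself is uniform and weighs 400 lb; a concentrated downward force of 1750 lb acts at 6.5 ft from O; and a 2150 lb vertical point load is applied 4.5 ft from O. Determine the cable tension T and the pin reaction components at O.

ΣM about O: T·sin51°·8.3 − 400·4.15 − 1750·6.5 − 2150·4.5 = 0 → T = 22710/(8.3·0.777146) = 3520.76 ≈ 3521 lb.
ΣF_x = 0: O_x − T·cos51° = 0 → O_x = 3520.76 × 0.62932 = 2216 lb.
ΣF_y = 0: O_y + T·sin51° − 400 − 1750 − 2150 = 0 → O_y = 4300 − 3520.76 × 0.777146 = 1564 lb.

T = 3521 lb, O_x = 2216 lb, O_y = 1564 lb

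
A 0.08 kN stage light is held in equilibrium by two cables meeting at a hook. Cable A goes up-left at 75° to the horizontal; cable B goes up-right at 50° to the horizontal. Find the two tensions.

ΣF_x = 0: −T_A·cos75° + T_B·cos50° = 0 → T_B = 0.402651·T_A.
ΣF_y = 0: T_A·sin75° + T_B·sin50° = 0.08.
Substitute: T_A·(0.965926 + 0.402651·0.766044) = 0.08 → T_A = 0.0627759 ≈ 0.06278 kN.
Then T_B = 0.402651 × 0.0627759 = 0.02528 kN.

T_A = 0.06278 kN, T_B = 0.02528 kN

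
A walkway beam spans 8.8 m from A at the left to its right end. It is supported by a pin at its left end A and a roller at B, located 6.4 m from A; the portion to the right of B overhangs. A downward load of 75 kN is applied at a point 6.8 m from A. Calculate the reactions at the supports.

ΣM about A: B_y·6.4 − 75·6.8 = 0 → B_y = 510/6.4 = 79.6875 ≈ 79.69 kN.
ΣF_y = 0: A_y + 79.6875 − 75 = 0 → A_y = -4.688 kN.
ΣF_x = 0: no horizontal applied forces, so A_x = 0.

A_x = 0, A_y = -4.688 kN, B_y = 79.69 kN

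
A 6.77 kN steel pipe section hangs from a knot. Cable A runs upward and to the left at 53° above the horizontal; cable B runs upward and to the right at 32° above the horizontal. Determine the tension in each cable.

T_A = 5.763 kN, T_B = 4.090 kN

ΣF_x = 0: −T_A·cos53° + T_B·cos32° = 0 → T_B = 0.709647·T_A.
ΣF_y = 0: T_A·sin53° + T_B·sin32° = 6.77.
Substitute: T_A·(0.798636 + 0.709647·0.529919) = 6.77 → T_A = 5.76322 ≈ 5.763 kN.
Then T_B = 0.709647 × 5.76322 = 4.090 kN.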